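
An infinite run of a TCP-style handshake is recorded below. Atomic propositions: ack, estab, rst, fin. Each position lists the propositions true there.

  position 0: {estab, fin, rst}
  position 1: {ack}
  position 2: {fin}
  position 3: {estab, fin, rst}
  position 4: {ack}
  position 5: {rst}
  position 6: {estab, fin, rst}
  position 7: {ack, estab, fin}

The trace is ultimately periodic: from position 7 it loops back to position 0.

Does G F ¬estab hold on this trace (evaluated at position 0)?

Yes

F ¬estab holds at every position 0..7, and those are all positions ever visited, so G F ¬estab holds.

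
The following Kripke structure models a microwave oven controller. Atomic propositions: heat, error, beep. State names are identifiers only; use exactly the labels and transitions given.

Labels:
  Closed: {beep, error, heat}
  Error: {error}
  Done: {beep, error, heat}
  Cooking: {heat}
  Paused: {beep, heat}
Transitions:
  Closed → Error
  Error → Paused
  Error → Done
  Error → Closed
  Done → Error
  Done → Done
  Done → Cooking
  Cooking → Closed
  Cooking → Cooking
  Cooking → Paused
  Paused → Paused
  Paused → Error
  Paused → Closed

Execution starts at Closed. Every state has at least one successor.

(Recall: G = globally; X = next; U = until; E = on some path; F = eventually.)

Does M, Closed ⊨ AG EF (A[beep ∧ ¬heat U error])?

States satisfying EF (A[beep ∧ ¬heat U error]): {Closed, Error, Done, Cooking, Paused}.
States satisfying AG EF (A[beep ∧ ¬heat U error]): {Closed, Error, Done, Cooking, Paused}.
Every state reachable from Closed satisfies EF (A[beep ∧ ¬heat U error]).
Closed ∈ Sat(AG EF (A[beep ∧ ¬heat U error])).

Holds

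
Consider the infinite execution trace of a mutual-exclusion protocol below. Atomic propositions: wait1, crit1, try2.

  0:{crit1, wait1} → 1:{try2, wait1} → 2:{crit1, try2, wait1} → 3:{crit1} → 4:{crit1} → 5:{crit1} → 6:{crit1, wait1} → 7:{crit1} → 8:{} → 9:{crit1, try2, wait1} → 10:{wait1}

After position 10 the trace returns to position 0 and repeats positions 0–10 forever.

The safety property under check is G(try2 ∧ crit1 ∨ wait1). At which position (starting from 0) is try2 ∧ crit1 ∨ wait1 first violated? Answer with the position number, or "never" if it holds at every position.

Check try2 ∧ crit1 ∨ wait1 at each position in order: 0 ✓, 1 ✓, 2 ✓.
At position 3 the labels are {crit1}, so try2 ∧ crit1 ∨ wait1 is false there. This is the first violation.

3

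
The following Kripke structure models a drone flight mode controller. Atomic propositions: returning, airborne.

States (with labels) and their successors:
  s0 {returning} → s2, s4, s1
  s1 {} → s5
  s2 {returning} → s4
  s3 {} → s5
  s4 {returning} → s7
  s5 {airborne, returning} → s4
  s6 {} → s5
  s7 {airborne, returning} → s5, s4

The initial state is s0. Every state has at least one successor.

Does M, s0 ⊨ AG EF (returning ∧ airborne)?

Holds

States satisfying EF (returning ∧ airborne): {s0, s1, s2, s3, s4, s5, s6, s7}.
States satisfying AG EF (returning ∧ airborne): {s0, s1, s2, s3, s4, s5, s6, s7}.
Every state reachable from s0 satisfies EF (returning ∧ airborne).
s0 ∈ Sat(AG EF (returning ∧ airborne)).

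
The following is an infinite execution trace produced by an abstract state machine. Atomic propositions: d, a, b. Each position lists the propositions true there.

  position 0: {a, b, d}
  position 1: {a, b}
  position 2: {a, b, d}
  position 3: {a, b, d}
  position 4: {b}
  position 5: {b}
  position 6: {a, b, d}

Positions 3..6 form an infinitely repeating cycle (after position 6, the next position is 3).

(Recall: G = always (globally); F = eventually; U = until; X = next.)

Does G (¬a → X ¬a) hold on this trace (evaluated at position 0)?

¬a → X ¬a must hold at every position from 0 onward. It fails at position 5, so G (¬a → X ¬a) is false.
Positions where ¬a holds: 4, 5.
Check X ¬a at each: 4→ok, 5→fails.

No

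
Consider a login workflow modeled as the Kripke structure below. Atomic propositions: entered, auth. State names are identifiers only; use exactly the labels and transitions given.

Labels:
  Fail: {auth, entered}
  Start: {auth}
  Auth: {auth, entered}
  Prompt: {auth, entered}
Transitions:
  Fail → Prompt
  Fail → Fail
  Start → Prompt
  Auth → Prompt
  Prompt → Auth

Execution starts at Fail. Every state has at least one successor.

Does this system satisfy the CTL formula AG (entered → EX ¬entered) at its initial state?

States satisfying entered → EX ¬entered: {Start}.
States satisfying AG (entered → EX ¬entered): ∅.
Auth is reachable from Fail and violates entered → EX ¬entered, so AG fails at Fail.
Fail ∉ Sat(AG (entered → EX ¬entered)).

Does not hold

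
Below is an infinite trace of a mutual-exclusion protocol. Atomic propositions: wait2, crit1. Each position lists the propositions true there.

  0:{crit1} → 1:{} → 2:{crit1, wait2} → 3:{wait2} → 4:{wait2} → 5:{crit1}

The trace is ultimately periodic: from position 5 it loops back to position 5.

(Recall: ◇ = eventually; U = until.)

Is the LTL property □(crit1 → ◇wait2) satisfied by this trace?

crit1 → ◇wait2 must hold at every position from 0 onward. It fails at position 5, so □(crit1 → ◇wait2) is false.
Positions where crit1 holds: 0, 2, 5.
Check ◇wait2 at each: 0→ok, 2→ok, 5→fails.

No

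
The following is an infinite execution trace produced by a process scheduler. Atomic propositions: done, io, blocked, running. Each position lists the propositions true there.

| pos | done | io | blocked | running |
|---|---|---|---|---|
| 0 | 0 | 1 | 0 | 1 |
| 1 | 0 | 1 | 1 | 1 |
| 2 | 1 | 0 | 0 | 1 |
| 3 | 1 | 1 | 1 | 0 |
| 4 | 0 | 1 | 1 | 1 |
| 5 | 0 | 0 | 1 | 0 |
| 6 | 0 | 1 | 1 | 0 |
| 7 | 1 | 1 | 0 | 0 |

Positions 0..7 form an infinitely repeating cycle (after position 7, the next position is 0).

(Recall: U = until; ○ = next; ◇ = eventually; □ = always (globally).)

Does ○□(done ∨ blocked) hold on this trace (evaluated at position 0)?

The position after 0 is 1; □(done ∨ blocked) is false there.

Does not hold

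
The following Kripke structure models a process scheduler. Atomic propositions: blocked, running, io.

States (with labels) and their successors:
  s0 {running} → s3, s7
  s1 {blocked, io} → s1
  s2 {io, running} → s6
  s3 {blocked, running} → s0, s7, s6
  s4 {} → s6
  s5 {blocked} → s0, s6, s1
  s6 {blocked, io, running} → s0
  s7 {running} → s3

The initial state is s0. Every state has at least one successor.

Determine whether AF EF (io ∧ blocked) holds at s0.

States satisfying EF (io ∧ blocked): {s0, s1, s2, s3, s4, s5, s6, s7}.
States satisfying AF EF (io ∧ blocked): {s0, s1, s2, s3, s4, s5, s6, s7}.
s0 ∈ Sat(AF EF (io ∧ blocked)).

Yes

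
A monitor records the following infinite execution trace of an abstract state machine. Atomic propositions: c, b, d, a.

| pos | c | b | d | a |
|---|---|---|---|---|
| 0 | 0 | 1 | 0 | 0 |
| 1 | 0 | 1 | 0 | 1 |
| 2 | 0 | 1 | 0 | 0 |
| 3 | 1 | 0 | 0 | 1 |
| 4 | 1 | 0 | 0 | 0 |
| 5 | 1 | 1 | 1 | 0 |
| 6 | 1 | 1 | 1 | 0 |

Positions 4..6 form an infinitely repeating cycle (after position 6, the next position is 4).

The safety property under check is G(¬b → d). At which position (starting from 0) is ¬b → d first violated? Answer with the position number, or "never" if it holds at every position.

Check ¬b → d at each position in order: 0 ✓, 1 ✓, 2 ✓.
At position 3 the labels are {a, c}, so ¬b → d is false there. This is the first violation.

3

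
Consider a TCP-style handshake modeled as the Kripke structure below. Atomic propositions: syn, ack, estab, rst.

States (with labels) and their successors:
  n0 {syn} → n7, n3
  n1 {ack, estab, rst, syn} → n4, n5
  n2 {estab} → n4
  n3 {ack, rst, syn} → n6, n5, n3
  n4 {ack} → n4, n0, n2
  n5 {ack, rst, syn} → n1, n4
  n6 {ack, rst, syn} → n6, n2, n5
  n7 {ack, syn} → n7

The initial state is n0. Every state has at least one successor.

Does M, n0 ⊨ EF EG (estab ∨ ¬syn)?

States satisfying EG (estab ∨ ¬syn): {n1, n2, n4}.
States satisfying EF EG (estab ∨ ¬syn): {n0, n1, n2, n3, n4, n5, n6}.
Some path from n0 reaches a state where EG (estab ∨ ¬syn) holds.
n0 ∈ Sat(EF EG (estab ∨ ¬syn)).

Yes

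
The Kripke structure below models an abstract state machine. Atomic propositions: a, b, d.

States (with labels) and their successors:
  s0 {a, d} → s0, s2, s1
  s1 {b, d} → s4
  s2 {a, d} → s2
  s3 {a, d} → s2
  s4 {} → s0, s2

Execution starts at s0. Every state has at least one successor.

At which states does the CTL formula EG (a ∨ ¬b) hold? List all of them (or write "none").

States satisfying a ∨ ¬b: {s0, s2, s3, s4}.
States satisfying EG (a ∨ ¬b): {s0, s2, s3, s4}.

{s0, s2, s3, s4}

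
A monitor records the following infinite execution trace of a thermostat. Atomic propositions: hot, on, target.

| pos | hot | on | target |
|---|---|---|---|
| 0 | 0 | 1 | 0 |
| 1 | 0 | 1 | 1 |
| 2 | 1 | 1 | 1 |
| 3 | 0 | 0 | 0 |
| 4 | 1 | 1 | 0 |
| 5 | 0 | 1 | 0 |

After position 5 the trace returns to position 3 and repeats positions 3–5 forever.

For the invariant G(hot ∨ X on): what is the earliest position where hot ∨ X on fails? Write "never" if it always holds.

Check hot ∨ X on at each position in order: 0 ✓, 1 ✓, 2 ✓, 3 ✓, 4 ✓.
At position 5 the labels are {on} and the next position 3 has {}, so hot ∨ X on is false there. This is the first violation.

5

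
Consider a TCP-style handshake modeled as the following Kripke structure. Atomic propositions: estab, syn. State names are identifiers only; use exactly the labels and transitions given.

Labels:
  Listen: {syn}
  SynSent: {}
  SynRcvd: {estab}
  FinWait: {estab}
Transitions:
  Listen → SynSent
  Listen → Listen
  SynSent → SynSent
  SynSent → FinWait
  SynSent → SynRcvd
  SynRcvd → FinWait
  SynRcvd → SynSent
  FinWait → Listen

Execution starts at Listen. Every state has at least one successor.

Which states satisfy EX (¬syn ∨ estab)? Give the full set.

States satisfying ¬syn ∨ estab: {SynSent, SynRcvd, FinWait}.
States satisfying EX (¬syn ∨ estab): {Listen, SynSent, SynRcvd}.

{Listen, SynSent, SynRcvd}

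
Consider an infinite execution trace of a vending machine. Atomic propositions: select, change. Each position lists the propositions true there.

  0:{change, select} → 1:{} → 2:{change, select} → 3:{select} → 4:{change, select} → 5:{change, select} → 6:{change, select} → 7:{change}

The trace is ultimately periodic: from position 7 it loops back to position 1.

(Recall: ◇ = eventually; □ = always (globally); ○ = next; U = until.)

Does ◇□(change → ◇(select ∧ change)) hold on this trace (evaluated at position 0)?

Yes

□(change → ◇(select ∧ change)) holds at position 0, which is reachable from 0, so ◇□(change → ◇(select ∧ change)) holds.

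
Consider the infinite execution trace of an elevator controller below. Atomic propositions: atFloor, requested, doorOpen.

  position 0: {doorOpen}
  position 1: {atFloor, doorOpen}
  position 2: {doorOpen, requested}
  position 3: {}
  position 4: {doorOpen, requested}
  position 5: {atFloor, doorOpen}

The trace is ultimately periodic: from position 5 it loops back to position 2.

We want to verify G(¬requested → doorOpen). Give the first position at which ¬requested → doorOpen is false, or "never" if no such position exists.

3

Check ¬requested → doorOpen at each position in order: 0 ✓, 1 ✓, 2 ✓.
At position 3 the labels are {}, so ¬requested → doorOpen is false there. This is the first violation.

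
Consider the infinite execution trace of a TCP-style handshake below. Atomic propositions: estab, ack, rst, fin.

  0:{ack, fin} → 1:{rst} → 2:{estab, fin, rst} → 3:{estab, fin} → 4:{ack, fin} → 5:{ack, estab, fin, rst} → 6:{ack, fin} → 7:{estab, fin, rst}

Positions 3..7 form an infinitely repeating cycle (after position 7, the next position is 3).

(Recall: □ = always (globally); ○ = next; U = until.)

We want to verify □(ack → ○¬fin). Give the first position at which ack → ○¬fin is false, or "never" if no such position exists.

4

Check ack → ○¬fin at each position in order: 0 ✓, 1 ✓, 2 ✓, 3 ✓.
At position 4 the labels are {ack, fin} and the next position 5 has {ack, estab, fin, rst}, so ack → ○¬fin is false there. This is the first violation.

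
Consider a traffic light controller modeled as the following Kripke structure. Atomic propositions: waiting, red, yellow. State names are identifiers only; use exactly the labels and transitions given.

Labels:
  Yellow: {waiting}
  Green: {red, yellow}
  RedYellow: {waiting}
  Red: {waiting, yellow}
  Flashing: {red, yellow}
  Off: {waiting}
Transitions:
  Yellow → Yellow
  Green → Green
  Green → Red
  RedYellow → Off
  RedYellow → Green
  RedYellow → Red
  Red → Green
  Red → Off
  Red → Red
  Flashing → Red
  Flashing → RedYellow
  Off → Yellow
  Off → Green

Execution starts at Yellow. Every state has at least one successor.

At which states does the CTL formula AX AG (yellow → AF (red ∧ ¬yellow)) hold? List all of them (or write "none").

States satisfying AG (yellow → AF (red ∧ ¬yellow)): {Yellow}.
States satisfying AX AG (yellow → AF (red ∧ ¬yellow)): {Yellow}.

{Yellow}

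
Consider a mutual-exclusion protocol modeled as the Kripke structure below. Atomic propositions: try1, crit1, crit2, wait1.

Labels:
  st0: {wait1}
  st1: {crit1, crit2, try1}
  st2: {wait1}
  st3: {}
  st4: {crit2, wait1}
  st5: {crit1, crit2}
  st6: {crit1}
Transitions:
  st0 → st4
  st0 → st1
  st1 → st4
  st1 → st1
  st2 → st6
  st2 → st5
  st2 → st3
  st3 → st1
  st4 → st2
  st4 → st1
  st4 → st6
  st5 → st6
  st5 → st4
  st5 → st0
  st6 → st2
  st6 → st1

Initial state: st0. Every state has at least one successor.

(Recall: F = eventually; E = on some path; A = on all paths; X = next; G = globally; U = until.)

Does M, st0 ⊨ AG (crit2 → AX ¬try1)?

No

States satisfying crit2 → AX ¬try1: {st0, st2, st3, st5, st6}.
States satisfying AG (crit2 → AX ¬try1): ∅.
st1 is reachable from st0 and violates crit2 → AX ¬try1, so AG fails at st0.
st0 ∉ Sat(AG (crit2 → AX ¬try1)).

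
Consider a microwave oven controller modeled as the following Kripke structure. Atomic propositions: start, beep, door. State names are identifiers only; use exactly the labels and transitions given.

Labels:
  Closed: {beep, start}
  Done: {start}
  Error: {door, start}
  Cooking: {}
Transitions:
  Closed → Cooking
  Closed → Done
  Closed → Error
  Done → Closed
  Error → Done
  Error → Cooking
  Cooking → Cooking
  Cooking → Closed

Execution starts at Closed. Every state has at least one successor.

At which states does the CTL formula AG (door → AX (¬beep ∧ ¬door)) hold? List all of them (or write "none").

{Closed, Done, Error, Cooking}

States satisfying door → AX (¬beep ∧ ¬door): {Closed, Done, Error, Cooking}.
States satisfying AG (door → AX (¬beep ∧ ¬door)): {Closed, Done, Error, Cooking}.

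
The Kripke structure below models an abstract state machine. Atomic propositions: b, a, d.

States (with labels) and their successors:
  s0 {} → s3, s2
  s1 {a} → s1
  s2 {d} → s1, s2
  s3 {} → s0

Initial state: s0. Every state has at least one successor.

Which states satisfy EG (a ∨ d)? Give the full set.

{s1, s2}

States satisfying a ∨ d: {s1, s2}.
States satisfying EG (a ∨ d): {s1, s2}.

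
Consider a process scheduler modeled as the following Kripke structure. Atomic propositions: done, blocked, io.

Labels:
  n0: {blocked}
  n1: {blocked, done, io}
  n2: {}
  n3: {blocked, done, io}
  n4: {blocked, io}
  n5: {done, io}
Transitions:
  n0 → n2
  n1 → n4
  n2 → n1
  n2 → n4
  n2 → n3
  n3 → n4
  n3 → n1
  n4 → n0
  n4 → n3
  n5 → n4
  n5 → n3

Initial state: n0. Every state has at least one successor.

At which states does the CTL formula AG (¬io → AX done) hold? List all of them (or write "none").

States satisfying ¬io → AX done: {n1, n3, n4, n5}.
States satisfying AG (¬io → AX done): ∅.

none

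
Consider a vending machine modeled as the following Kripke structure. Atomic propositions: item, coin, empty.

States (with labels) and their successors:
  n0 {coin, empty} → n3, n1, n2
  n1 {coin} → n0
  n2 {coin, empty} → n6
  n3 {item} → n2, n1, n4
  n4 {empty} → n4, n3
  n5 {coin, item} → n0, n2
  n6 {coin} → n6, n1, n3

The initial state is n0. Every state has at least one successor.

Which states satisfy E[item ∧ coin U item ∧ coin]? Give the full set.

{n5}

States satisfying item ∧ coin: {n5}.
States satisfying E[item ∧ coin U item ∧ coin]: {n5}.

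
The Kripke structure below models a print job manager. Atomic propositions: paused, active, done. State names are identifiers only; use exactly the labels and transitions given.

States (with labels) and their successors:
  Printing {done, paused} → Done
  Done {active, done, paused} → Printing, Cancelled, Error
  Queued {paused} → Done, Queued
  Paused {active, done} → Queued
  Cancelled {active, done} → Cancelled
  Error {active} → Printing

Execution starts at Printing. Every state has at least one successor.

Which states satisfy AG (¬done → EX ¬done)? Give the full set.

{Cancelled}

States satisfying ¬done → EX ¬done: {Printing, Done, Queued, Paused, Cancelled}.
States satisfying AG (¬done → EX ¬done): {Cancelled}.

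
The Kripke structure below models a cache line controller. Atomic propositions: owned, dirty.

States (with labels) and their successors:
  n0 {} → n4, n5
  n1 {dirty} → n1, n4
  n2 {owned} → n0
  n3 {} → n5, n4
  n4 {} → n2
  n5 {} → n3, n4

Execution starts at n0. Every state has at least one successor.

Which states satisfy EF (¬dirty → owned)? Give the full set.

States satisfying ¬dirty → owned: {n1, n2}.
States satisfying EF (¬dirty → owned): {n0, n1, n2, n3, n4, n5}.

{n0, n1, n2, n3, n4, n5}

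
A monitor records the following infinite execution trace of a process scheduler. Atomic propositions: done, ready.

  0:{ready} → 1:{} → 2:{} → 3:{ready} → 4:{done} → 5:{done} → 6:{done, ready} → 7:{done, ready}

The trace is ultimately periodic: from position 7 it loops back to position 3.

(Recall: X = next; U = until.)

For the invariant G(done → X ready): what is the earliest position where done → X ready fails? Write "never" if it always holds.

4

Check done → X ready at each position in order: 0 ✓, 1 ✓, 2 ✓, 3 ✓.
At position 4 the labels are {done} and the next position 5 has {done}, so done → X ready is false there. This is the first violation.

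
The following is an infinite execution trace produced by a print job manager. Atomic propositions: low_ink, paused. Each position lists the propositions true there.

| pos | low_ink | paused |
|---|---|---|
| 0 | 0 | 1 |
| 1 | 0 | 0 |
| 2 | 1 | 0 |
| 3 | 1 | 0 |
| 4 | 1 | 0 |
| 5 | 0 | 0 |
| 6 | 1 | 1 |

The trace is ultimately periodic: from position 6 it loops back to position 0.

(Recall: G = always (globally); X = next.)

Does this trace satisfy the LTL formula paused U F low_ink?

Yes

Walking from position 0: F low_ink first holds at position 0, and paused holds at every earlier position along the way, so paused U F low_ink holds.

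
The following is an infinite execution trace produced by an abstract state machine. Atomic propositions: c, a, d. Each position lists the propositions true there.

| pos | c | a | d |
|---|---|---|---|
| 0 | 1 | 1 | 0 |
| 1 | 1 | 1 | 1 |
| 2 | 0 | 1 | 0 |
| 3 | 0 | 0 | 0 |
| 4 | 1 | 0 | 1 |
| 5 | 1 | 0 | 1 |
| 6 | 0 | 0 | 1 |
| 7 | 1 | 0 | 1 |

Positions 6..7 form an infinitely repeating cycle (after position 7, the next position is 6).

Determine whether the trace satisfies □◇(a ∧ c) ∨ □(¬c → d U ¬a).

Does not hold

◇(a ∧ c) must hold at every position from 0 onward. It fails at position 2, so □◇(a ∧ c) is false.
¬c → d U ¬a must hold at every position from 0 onward. It fails at position 2, so □(¬c → d U ¬a) is false.
Positions where ¬c holds: 2, 3, 6.
Check d U ¬a at each: 2→fails, 3→ok, 6→ok.
At position 0: □◇(a ∧ c) is false; □(¬c → d U ¬a) is false; so □◇(a ∧ c) ∨ □(¬c → d U ¬a) is false.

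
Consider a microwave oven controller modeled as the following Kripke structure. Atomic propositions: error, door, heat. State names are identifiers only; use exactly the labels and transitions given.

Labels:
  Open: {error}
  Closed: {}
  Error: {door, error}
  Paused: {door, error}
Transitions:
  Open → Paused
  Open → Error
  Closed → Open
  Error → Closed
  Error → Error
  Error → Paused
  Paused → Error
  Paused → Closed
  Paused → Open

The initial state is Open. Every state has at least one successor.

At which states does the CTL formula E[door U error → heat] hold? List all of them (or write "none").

{Closed, Error, Paused}

States satisfying door: {Error, Paused}.
States satisfying error → heat: {Closed}.
States satisfying E[door U error → heat]: {Closed, Error, Paused}.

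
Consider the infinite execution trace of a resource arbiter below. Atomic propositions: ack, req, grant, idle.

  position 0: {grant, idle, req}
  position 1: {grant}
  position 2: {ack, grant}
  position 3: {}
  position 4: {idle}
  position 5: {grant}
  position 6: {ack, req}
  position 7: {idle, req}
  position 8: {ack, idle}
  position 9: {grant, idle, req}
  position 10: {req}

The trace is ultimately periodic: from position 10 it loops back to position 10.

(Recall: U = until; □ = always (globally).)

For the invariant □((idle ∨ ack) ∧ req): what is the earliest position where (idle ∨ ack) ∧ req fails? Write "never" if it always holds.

1

Check (idle ∨ ack) ∧ req at each position in order: 0 ✓.
At position 1 the labels are {grant}, so (idle ∨ ack) ∧ req is false there. This is the first violation.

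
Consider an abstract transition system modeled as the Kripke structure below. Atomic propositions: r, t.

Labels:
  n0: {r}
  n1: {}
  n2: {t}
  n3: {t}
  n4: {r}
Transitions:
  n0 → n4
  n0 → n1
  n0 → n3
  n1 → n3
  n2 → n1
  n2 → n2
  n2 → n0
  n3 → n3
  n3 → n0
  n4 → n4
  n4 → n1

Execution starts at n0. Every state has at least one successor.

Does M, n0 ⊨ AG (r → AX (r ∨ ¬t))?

Violated

States satisfying r → AX (r ∨ ¬t): {n1, n2, n3, n4}.
States satisfying AG (r → AX (r ∨ ¬t)): ∅.
n0 is reachable from n0 and violates r → AX (r ∨ ¬t), so AG fails at n0.
n0 ∉ Sat(AG (r → AX (r ∨ ¬t))).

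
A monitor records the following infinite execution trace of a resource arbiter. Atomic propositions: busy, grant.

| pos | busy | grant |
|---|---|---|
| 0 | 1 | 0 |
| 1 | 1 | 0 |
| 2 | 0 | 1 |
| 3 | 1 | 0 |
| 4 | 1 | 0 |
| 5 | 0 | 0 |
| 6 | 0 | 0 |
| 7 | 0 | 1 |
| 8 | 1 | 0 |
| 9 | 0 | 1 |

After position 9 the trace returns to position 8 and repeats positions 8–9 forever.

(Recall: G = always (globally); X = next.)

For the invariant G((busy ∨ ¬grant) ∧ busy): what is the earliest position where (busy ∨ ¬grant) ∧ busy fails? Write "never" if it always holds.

2

Check (busy ∨ ¬grant) ∧ busy at each position in order: 0 ✓, 1 ✓.
At position 2 the labels are {grant}, so (busy ∨ ¬grant) ∧ busy is false there. This is the first violation.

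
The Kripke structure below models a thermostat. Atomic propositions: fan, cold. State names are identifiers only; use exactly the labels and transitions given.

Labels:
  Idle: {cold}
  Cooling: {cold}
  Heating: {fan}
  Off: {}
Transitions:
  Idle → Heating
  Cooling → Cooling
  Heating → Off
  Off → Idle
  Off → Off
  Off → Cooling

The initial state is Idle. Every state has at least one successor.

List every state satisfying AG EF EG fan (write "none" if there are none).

none

States satisfying EF EG fan: ∅.
States satisfying AG EF EG fan: ∅.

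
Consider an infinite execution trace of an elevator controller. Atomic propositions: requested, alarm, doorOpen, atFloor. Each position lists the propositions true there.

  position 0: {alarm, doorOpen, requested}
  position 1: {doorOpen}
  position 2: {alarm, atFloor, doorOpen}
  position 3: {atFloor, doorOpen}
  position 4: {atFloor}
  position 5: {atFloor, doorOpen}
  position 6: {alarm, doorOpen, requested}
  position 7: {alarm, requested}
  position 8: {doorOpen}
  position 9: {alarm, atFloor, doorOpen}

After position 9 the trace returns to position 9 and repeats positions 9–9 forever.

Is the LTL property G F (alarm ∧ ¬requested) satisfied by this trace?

F (alarm ∧ ¬requested) holds at every position 0..9, and those are all positions ever visited, so G F (alarm ∧ ¬requested) holds.

Satisfied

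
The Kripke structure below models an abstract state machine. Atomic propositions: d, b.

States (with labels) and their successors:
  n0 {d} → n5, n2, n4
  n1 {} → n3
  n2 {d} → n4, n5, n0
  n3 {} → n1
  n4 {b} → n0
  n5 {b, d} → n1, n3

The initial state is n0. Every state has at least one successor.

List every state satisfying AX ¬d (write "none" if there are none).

States satisfying ¬d: {n1, n3, n4}.
States satisfying AX ¬d: {n1, n3, n5}.

{n1, n3, n5}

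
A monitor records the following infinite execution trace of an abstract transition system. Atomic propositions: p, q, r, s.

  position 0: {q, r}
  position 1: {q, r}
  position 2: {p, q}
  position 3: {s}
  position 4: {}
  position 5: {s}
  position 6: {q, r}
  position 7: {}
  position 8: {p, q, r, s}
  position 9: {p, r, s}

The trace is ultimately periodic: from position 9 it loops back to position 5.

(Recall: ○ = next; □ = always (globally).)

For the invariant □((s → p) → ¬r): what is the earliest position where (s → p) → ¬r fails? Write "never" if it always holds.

0

At position 0 the labels are {q, r}, so (s → p) → ¬r is false there. This is the first violation.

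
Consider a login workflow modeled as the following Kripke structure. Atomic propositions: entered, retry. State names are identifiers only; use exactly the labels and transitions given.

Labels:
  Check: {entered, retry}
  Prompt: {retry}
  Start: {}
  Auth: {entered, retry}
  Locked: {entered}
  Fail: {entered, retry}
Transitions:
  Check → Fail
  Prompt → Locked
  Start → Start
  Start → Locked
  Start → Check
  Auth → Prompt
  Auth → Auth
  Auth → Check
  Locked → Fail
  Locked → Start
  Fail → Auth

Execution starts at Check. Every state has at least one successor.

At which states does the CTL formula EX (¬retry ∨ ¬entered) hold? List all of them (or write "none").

States satisfying ¬retry ∨ ¬entered: {Prompt, Start, Locked}.
States satisfying EX (¬retry ∨ ¬entered): {Prompt, Start, Auth, Locked}.

{Prompt, Start, Auth, Locked}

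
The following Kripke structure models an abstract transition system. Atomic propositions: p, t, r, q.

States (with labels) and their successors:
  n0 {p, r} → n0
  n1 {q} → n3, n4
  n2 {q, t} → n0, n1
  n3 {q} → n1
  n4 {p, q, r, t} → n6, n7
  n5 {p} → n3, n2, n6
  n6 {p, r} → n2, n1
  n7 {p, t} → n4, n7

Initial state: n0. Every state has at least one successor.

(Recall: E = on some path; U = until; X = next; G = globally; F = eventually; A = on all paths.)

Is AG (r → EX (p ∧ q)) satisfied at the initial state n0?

Does not hold

States satisfying r → EX (p ∧ q): {n1, n2, n3, n5, n7}.
States satisfying AG (r → EX (p ∧ q)): ∅.
n0 is reachable from n0 and violates r → EX (p ∧ q), so AG fails at n0.
n0 ∉ Sat(AG (r → EX (p ∧ q))).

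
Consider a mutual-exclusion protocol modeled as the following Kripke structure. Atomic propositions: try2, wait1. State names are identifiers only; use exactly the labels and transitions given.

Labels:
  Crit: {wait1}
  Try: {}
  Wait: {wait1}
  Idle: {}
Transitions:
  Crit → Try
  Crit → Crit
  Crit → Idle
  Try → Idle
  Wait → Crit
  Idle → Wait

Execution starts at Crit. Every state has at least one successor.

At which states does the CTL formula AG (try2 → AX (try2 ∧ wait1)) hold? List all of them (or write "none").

States satisfying try2 → AX (try2 ∧ wait1): {Crit, Try, Wait, Idle}.
States satisfying AG (try2 → AX (try2 ∧ wait1)): {Crit, Try, Wait, Idle}.

{Crit, Try, Wait, Idle}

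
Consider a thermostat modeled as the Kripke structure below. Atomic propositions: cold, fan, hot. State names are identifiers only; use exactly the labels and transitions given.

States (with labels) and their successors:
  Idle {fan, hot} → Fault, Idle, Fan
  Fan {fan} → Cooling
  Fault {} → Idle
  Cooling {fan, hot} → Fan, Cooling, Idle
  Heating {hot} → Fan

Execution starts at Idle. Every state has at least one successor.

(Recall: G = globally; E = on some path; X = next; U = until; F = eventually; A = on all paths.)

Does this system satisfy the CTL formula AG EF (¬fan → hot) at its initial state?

States satisfying EF (¬fan → hot): {Idle, Fan, Fault, Cooling, Heating}.
States satisfying AG EF (¬fan → hot): {Idle, Fan, Fault, Cooling, Heating}.
Every state reachable from Idle satisfies EF (¬fan → hot).
Idle ∈ Sat(AG EF (¬fan → hot)).

Holds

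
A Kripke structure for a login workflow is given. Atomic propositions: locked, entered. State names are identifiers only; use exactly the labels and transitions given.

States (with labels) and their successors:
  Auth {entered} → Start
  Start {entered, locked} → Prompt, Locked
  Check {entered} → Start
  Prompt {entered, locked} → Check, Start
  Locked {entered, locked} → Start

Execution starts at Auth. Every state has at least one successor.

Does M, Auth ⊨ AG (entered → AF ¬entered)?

No

States satisfying entered → AF ¬entered: ∅.
States satisfying AG (entered → AF ¬entered): ∅.
Auth is reachable from Auth and violates entered → AF ¬entered, so AG fails at Auth.
Auth ∉ Sat(AG (entered → AF ¬entered)).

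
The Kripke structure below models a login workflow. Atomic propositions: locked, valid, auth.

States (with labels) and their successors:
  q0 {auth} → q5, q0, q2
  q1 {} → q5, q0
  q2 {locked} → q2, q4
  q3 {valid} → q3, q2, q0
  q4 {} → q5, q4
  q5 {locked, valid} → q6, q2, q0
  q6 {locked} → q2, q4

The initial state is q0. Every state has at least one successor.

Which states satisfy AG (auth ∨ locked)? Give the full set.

none

States satisfying auth ∨ locked: {q0, q2, q5, q6}.
States satisfying AG (auth ∨ locked): ∅.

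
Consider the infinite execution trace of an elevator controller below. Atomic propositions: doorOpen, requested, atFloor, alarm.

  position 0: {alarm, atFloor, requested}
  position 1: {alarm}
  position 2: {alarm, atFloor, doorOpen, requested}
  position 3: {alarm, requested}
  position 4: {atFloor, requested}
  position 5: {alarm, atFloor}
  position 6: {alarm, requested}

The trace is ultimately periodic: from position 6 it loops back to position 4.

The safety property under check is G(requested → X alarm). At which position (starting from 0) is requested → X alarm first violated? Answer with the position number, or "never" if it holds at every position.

Check requested → X alarm at each position in order: 0 ✓, 1 ✓, 2 ✓.
At position 3 the labels are {alarm, requested} and the next position 4 has {atFloor, requested}, so requested → X alarm is false there. This is the first violation.

3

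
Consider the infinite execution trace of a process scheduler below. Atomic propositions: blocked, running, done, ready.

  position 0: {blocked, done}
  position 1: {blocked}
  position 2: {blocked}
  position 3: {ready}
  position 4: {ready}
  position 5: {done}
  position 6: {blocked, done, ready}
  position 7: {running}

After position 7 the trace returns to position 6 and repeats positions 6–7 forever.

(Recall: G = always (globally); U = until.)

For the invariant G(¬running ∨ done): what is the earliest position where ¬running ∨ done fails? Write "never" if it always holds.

7

Check ¬running ∨ done at each position in order: 0 ✓, 1 ✓, 2 ✓, 3 ✓, 4 ✓, 5 ✓, 6 ✓.
At position 7 the labels are {running}, so ¬running ∨ done is false there. This is the first violation.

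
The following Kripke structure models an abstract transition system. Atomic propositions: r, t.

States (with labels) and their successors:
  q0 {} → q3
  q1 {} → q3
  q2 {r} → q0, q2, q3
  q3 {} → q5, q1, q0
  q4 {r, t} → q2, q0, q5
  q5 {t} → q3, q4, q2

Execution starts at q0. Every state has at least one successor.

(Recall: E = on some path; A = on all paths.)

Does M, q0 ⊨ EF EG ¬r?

Yes

States satisfying EG ¬r: {q0, q1, q3, q5}.
States satisfying EF EG ¬r: {q0, q1, q2, q3, q4, q5}.
Some path from q0 reaches a state where EG ¬r holds.
q0 ∈ Sat(EF EG ¬r).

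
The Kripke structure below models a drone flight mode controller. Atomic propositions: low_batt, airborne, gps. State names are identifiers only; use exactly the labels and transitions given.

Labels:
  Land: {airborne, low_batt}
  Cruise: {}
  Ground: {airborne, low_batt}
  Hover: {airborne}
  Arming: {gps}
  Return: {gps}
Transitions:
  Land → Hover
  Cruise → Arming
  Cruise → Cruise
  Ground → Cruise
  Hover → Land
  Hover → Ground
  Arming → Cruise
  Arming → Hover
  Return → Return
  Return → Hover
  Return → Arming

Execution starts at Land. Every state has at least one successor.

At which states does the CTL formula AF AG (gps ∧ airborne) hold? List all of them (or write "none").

none

States satisfying AG (gps ∧ airborne): ∅.
States satisfying AF AG (gps ∧ airborne): ∅.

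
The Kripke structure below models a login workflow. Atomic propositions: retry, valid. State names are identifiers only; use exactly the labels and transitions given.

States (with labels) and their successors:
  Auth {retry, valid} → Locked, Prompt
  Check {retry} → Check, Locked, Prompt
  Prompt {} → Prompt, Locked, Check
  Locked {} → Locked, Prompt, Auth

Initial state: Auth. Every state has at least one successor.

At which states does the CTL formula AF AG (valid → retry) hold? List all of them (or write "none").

States satisfying AG (valid → retry): {Auth, Check, Prompt, Locked}.
States satisfying AF AG (valid → retry): {Auth, Check, Prompt, Locked}.

{Auth, Check, Prompt, Locked}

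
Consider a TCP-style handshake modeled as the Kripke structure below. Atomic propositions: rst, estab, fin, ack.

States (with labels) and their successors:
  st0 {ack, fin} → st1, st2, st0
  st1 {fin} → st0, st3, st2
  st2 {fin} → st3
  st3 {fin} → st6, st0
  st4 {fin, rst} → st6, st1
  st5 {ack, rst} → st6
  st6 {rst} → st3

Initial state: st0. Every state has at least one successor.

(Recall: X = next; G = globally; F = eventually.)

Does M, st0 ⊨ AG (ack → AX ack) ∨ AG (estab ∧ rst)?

States satisfying ack → AX ack: {st1, st2, st3, st4, st6}.
States satisfying AG (ack → AX ack): ∅.
States satisfying estab ∧ rst: ∅.
States satisfying AG (estab ∧ rst): ∅.
States satisfying AG (ack → AX ack) ∨ AG (estab ∧ rst): ∅.
st0 ∉ Sat(AG (ack → AX ack) ∨ AG (estab ∧ rst)).

Violated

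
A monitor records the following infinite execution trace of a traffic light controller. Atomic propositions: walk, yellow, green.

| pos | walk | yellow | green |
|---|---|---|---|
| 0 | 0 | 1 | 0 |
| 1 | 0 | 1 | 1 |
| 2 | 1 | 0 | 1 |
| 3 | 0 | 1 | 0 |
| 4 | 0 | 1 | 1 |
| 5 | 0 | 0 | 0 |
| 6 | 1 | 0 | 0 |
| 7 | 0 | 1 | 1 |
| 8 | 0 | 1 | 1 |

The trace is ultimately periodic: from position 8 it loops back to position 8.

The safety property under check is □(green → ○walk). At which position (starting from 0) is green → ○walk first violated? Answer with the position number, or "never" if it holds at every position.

Check green → ○walk at each position in order: 0 ✓, 1 ✓.
At position 2 the labels are {green, walk} and the next position 3 has {yellow}, so green → ○walk is false there. This is the first violation.

2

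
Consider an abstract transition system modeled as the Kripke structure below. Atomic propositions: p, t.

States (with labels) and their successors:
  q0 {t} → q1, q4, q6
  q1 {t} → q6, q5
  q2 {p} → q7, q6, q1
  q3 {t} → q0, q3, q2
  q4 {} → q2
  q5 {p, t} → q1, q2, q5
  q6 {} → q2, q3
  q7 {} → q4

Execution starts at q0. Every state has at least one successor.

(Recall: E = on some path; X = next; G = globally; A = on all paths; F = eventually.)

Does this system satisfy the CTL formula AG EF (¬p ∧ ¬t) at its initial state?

Satisfied

States satisfying EF (¬p ∧ ¬t): {q0, q1, q2, q3, q4, q5, q6, q7}.
States satisfying AG EF (¬p ∧ ¬t): {q0, q1, q2, q3, q4, q5, q6, q7}.
Every state reachable from q0 satisfies EF (¬p ∧ ¬t).
q0 ∈ Sat(AG EF (¬p ∧ ¬t)).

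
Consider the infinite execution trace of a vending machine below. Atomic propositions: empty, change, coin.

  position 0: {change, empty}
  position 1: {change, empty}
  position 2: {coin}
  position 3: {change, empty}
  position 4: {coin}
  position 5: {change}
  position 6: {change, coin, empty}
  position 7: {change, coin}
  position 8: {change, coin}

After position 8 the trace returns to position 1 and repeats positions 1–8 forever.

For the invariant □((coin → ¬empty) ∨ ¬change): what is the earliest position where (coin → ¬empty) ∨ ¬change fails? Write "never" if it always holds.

6

Check (coin → ¬empty) ∨ ¬change at each position in order: 0 ✓, 1 ✓, 2 ✓, 3 ✓, 4 ✓, 5 ✓.
At position 6 the labels are {change, coin, empty}, so (coin → ¬empty) ∨ ¬change is false there. This is the first violation.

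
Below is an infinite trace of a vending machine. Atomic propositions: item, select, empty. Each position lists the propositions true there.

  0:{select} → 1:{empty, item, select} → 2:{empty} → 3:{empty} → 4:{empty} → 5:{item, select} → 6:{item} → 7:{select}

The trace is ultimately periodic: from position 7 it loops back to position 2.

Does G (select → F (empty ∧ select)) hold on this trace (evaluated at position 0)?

select → F (empty ∧ select) must hold at every position from 0 onward. It fails at position 5, so G (select → F (empty ∧ select)) is false.
Positions where select holds: 0, 1, 5, 7.
Check F (empty ∧ select) at each: 0→ok, 1→ok, 5→fails, 7→fails.

No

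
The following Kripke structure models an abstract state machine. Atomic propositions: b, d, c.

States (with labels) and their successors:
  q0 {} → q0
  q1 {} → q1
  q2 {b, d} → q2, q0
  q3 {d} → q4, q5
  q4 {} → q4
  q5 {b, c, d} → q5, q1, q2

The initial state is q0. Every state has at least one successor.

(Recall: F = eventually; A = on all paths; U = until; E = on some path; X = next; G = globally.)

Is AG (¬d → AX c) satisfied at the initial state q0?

No

States satisfying ¬d → AX c: {q2, q3, q5}.
States satisfying AG (¬d → AX c): ∅.
q0 is reachable from q0 and violates ¬d → AX c, so AG fails at q0.
q0 ∉ Sat(AG (¬d → AX c)).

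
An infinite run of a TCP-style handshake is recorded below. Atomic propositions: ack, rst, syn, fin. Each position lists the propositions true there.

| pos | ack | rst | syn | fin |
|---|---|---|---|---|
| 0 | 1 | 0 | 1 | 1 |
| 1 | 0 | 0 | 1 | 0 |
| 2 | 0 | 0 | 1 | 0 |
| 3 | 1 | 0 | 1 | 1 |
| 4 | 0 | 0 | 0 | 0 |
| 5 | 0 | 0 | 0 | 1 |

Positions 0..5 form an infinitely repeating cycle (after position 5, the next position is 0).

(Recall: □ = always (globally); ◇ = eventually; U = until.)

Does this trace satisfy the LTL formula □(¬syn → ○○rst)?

Violated

¬syn → ○○rst must hold at every position from 0 onward. It fails at position 4, so □(¬syn → ○○rst) is false.
Positions where ¬syn holds: 4, 5.
Check ○○rst at each: 4→fails, 5→fails.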